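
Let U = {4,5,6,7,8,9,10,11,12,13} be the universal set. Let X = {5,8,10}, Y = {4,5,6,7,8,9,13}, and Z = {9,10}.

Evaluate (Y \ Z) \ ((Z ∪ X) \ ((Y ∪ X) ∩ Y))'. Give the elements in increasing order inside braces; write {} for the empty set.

{}

Y \ Z = {4,5,6,7,8,13}
Z ∪ X = {5,8,9,10}
Y ∪ X = {4,5,6,7,8,9,10,13}
(Y ∪ X) ∩ Y = {4,5,6,7,8,9,13}
(Z ∪ X) \ ((Y ∪ X) ∩ Y) = {10}
((Z ∪ X) \ ((Y ∪ X) ∩ Y))' = {4,5,6,7,8,9,11,12,13}
(Y \ Z) \ ((Z ∪ X) \ ((Y ∪ X) ∩ Y))' = {}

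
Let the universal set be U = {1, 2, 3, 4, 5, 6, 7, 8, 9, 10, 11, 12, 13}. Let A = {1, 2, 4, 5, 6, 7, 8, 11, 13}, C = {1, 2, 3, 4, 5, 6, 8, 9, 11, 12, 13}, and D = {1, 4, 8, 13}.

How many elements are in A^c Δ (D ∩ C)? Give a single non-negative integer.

8

A^c = {3, 9, 10, 12}
D ∩ C = {1, 4, 8, 13}
A^c Δ (D ∩ C) = {1, 3, 4, 8, 9, 10, 12, 13}
|A^c Δ (D ∩ C)| = 8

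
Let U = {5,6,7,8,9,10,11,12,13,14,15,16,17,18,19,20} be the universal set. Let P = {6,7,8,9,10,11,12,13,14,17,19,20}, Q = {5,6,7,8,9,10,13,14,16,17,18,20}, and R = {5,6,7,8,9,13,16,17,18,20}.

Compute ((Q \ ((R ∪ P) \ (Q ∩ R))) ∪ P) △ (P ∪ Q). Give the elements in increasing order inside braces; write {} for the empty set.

{}

R ∪ P = {5,6,7,8,9,10,11,12,13,14,16,17,18,19,20}
Q ∩ R = {5,6,7,8,9,13,16,17,18,20}
(R ∪ P) \ (Q ∩ R) = {10,11,12,14,19}
Q \ ((R ∪ P) \ (Q ∩ R)) = {5,6,7,8,9,13,16,17,18,20}
(Q \ ((R ∪ P) \ (Q ∩ R))) ∪ P = {5,6,7,8,9,10,11,12,13,14,16,17,18,19,20}
P ∪ Q = {5,6,7,8,9,10,11,12,13,14,16,17,18,19,20}
((Q \ ((R ∪ P) \ (Q ∩ R))) ∪ P) △ (P ∪ Q) = {}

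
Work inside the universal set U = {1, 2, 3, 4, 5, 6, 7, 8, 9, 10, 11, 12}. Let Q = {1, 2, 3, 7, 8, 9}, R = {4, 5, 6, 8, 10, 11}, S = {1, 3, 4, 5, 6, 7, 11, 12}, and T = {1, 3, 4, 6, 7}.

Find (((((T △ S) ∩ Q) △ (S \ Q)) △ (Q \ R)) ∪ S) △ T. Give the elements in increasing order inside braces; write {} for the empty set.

T △ S = {5, 11, 12}
(T △ S) ∩ Q = {}
S \ Q = {4, 5, 6, 11, 12}
((T △ S) ∩ Q) △ (S \ Q) = {4, 5, 6, 11, 12}
Q \ R = {1, 2, 3, 7, 9}
(((T △ S) ∩ Q) △ (S \ Q)) △ (Q \ R) = {1, 2, 3, 4, 5, 6, 7, 9, 11, 12}
((((T △ S) ∩ Q) △ (S \ Q)) △ (Q \ R)) ∪ S = {1, 2, 3, 4, 5, 6, 7, 9, 11, 12}
(((((T △ S) ∩ Q) △ (S \ Q)) △ (Q \ R)) ∪ S) △ T = {2, 5, 9, 11, 12}

{2, 5, 9, 11, 12}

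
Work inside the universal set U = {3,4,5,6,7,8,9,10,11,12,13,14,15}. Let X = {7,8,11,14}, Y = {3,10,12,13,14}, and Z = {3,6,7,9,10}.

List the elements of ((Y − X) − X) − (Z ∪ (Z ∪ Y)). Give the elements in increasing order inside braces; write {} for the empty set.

{}

Y − X = {3,10,12,13}
(Y − X) − X = {3,10,12,13}
Z ∪ Y = {3,6,7,9,10,12,13,14}
Z ∪ (Z ∪ Y) = {3,6,7,9,10,12,13,14}
((Y − X) − X) − (Z ∪ (Z ∪ Y)) = {}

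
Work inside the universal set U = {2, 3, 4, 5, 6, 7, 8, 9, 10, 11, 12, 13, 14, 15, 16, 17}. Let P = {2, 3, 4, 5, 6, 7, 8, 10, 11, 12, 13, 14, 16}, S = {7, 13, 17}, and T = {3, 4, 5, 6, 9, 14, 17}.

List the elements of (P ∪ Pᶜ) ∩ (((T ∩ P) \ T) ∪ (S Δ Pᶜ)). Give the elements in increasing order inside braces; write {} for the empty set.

Pᶜ = {9, 15, 17}
P ∪ Pᶜ = {2, 3, 4, 5, 6, 7, 8, 9, 10, 11, 12, 13, 14, 15, 16, 17}
T ∩ P = {3, 4, 5, 6, 14}
(T ∩ P) \ T = {}
S Δ Pᶜ = {7, 9, 13, 15}
((T ∩ P) \ T) ∪ (S Δ Pᶜ) = {7, 9, 13, 15}
(P ∪ Pᶜ) ∩ (((T ∩ P) \ T) ∪ (S Δ Pᶜ)) = {7, 9, 13, 15}

{7, 9, 13, 15}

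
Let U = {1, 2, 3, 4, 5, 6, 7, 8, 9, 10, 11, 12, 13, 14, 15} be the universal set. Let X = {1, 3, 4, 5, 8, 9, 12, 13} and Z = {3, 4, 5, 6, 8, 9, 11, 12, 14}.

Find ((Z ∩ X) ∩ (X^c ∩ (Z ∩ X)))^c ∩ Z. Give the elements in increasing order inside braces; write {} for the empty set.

Z ∩ X = {3, 4, 5, 8, 9, 12}
X^c = {2, 6, 7, 10, 11, 14, 15}
X^c ∩ (Z ∩ X) = {}
(Z ∩ X) ∩ (X^c ∩ (Z ∩ X)) = {}
((Z ∩ X) ∩ (X^c ∩ (Z ∩ X)))^c = {1, 2, 3, 4, 5, 6, 7, 8, 9, 10, 11, 12, 13, 14, 15}
((Z ∩ X) ∩ (X^c ∩ (Z ∩ X)))^c ∩ Z = {3, 4, 5, 6, 8, 9, 11, 12, 14}

{3, 4, 5, 6, 8, 9, 11, 12, 14}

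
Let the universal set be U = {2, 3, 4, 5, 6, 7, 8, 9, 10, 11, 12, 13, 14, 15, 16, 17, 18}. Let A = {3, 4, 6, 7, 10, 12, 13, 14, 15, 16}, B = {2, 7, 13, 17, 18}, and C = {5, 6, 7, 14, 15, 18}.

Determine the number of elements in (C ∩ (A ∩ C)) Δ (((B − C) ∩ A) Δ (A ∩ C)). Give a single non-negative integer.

A ∩ C = {6, 7, 14, 15}
C ∩ (A ∩ C) = {6, 7, 14, 15}
B − C = {2, 13, 17}
(B − C) ∩ A = {13}
((B − C) ∩ A) Δ (A ∩ C) = {6, 7, 13, 14, 15}
(C ∩ (A ∩ C)) Δ (((B − C) ∩ A) Δ (A ∩ C)) = {13}
|(C ∩ (A ∩ C)) Δ (((B − C) ∩ A) Δ (A ∩ C))| = 1

1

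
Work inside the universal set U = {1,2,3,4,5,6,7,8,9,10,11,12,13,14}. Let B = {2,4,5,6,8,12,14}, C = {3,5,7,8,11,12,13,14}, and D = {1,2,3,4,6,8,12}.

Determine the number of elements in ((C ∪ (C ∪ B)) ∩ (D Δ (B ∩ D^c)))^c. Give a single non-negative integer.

6

C ∪ B = {2,3,4,5,6,7,8,11,12,13,14}
C ∪ (C ∪ B) = {2,3,4,5,6,7,8,11,12,13,14}
D^c = {5,7,9,10,11,13,14}
B ∩ D^c = {5,14}
D Δ (B ∩ D^c) = {1,2,3,4,5,6,8,12,14}
(C ∪ (C ∪ B)) ∩ (D Δ (B ∩ D^c)) = {2,3,4,5,6,8,12,14}
((C ∪ (C ∪ B)) ∩ (D Δ (B ∩ D^c)))^c = {1,7,9,10,11,13}
|((C ∪ (C ∪ B)) ∩ (D Δ (B ∩ D^c)))^c| = 6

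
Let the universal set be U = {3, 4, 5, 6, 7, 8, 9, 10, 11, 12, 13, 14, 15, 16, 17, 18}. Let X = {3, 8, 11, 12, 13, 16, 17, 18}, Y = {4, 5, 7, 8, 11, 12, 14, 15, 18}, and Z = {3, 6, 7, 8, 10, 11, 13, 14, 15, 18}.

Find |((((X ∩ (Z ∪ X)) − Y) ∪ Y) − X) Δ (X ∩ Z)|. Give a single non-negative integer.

Z ∪ X = {3, 6, 7, 8, 10, 11, 12, 13, 14, 15, 16, 17, 18}
X ∩ (Z ∪ X) = {3, 8, 11, 12, 13, 16, 17, 18}
(X ∩ (Z ∪ X)) − Y = {3, 13, 16, 17}
((X ∩ (Z ∪ X)) − Y) ∪ Y = {3, 4, 5, 7, 8, 11, 12, 13, 14, 15, 16, 17, 18}
(((X ∩ (Z ∪ X)) − Y) ∪ Y) − X = {4, 5, 7, 14, 15}
X ∩ Z = {3, 8, 11, 13, 18}
((((X ∩ (Z ∪ X)) − Y) ∪ Y) − X) Δ (X ∩ Z) = {3, 4, 5, 7, 8, 11, 13, 14, 15, 18}
|((((X ∩ (Z ∪ X)) − Y) ∪ Y) − X) Δ (X ∩ Z)| = 10

10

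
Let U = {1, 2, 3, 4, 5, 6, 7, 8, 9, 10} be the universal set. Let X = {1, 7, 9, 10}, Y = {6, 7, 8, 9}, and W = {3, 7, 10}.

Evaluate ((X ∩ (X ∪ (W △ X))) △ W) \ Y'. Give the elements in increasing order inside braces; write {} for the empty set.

W △ X = {1, 3, 9}
X ∪ (W △ X) = {1, 3, 7, 9, 10}
X ∩ (X ∪ (W △ X)) = {1, 7, 9, 10}
(X ∩ (X ∪ (W △ X))) △ W = {1, 3, 9}
Y' = {1, 2, 3, 4, 5, 10}
((X ∩ (X ∪ (W △ X))) △ W) \ Y' = {9}

{9}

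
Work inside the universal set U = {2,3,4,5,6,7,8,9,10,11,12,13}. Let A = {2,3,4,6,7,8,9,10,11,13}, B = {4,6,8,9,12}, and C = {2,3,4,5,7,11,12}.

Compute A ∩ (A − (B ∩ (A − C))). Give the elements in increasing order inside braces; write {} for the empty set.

A − C = {6,8,9,10,13}
B ∩ (A − C) = {6,8,9}
A − (B ∩ (A − C)) = {2,3,4,7,10,11,13}
A ∩ (A − (B ∩ (A − C))) = {2,3,4,7,10,11,13}

{2,3,4,7,10,11,13}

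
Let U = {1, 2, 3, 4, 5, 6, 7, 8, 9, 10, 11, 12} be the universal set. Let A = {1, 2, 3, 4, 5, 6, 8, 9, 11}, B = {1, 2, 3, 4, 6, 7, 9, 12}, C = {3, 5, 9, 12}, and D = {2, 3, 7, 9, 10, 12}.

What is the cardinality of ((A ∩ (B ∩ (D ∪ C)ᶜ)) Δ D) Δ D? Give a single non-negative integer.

3

D ∪ C = {2, 3, 5, 7, 9, 10, 12}
(D ∪ C)ᶜ = {1, 4, 6, 8, 11}
B ∩ (D ∪ C)ᶜ = {1, 4, 6}
A ∩ (B ∩ (D ∪ C)ᶜ) = {1, 4, 6}
(A ∩ (B ∩ (D ∪ C)ᶜ)) Δ D = {1, 2, 3, 4, 6, 7, 9, 10, 12}
((A ∩ (B ∩ (D ∪ C)ᶜ)) Δ D) Δ D = {1, 4, 6}
|((A ∩ (B ∩ (D ∪ C)ᶜ)) Δ D) Δ D| = 3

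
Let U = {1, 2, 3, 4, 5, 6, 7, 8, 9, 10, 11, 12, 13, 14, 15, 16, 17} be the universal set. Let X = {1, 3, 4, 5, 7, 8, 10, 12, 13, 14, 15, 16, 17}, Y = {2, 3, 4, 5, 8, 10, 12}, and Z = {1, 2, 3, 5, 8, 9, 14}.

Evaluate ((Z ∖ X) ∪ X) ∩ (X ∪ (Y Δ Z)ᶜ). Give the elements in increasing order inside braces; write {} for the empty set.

Z ∖ X = {2, 9}
(Z ∖ X) ∪ X = {1, 2, 3, 4, 5, 7, 8, 9, 10, 12, 13, 14, 15, 16, 17}
Y Δ Z = {1, 4, 9, 10, 12, 14}
(Y Δ Z)ᶜ = {2, 3, 5, 6, 7, 8, 11, 13, 15, 16, 17}
X ∪ (Y Δ Z)ᶜ = {1, 2, 3, 4, 5, 6, 7, 8, 10, 11, 12, 13, 14, 15, 16, 17}
((Z ∖ X) ∪ X) ∩ (X ∪ (Y Δ Z)ᶜ) = {1, 2, 3, 4, 5, 7, 8, 10, 12, 13, 14, 15, 16, 17}

{1, 2, 3, 4, 5, 7, 8, 10, 12, 13, 14, 15, 16, 17}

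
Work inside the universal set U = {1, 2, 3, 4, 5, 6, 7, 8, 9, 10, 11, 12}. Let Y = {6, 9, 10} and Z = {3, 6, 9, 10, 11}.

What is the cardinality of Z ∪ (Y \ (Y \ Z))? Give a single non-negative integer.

Y \ Z = {}
Y \ (Y \ Z) = {6, 9, 10}
Z ∪ (Y \ (Y \ Z)) = {3, 6, 9, 10, 11}
|Z ∪ (Y \ (Y \ Z))| = 5

5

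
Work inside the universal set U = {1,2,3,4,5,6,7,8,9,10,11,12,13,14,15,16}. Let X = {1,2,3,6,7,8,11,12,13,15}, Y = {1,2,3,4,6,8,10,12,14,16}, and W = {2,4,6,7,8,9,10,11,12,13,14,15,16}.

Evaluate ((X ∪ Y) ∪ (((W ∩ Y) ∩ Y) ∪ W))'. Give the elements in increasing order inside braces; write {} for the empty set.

{5}

X ∪ Y = {1,2,3,4,6,7,8,10,11,12,13,14,15,16}
W ∩ Y = {2,4,6,8,10,12,14,16}
(W ∩ Y) ∩ Y = {2,4,6,8,10,12,14,16}
((W ∩ Y) ∩ Y) ∪ W = {2,4,6,7,8,9,10,11,12,13,14,15,16}
(X ∪ Y) ∪ (((W ∩ Y) ∩ Y) ∪ W) = {1,2,3,4,6,7,8,9,10,11,12,13,14,15,16}
((X ∪ Y) ∪ (((W ∩ Y) ∩ Y) ∪ W))' = {5}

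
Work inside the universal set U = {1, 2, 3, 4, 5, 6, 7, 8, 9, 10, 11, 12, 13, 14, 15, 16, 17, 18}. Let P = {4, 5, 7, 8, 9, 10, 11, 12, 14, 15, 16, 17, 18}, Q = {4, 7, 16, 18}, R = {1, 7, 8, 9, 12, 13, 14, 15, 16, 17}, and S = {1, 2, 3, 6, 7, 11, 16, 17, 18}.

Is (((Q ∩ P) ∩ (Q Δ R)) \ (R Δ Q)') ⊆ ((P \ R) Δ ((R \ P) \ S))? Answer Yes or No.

Q ∩ P = {4, 7, 16, 18}
Q Δ R = {1, 4, 8, 9, 12, 13, 14, 15, 17, 18}
(Q ∩ P) ∩ (Q Δ R) = {4, 18}
R Δ Q = {1, 4, 8, 9, 12, 13, 14, 15, 17, 18}
(R Δ Q)' = {2, 3, 5, 6, 7, 10, 11, 16}
((Q ∩ P) ∩ (Q Δ R)) \ (R Δ Q)' = {4, 18}
P \ R = {4, 5, 10, 11, 18}
R \ P = {1, 13}
(R \ P) \ S = {13}
(P \ R) Δ ((R \ P) \ S) = {4, 5, 10, 11, 13, 18}
Every element of {4, 18} is in {4, 5, 10, 11, 13, 18}, so ((Q ∩ P) ∩ (Q Δ R)) \ (R Δ Q)' ⊆ (P \ R) Δ ((R \ P) \ S).

Yes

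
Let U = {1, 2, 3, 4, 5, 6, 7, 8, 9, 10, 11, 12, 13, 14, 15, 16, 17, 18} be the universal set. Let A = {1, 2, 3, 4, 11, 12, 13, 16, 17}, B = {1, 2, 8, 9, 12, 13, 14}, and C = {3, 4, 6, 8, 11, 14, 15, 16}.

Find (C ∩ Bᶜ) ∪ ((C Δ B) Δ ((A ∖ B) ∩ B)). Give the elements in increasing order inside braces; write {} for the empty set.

Bᶜ = {3, 4, 5, 6, 7, 10, 11, 15, 16, 17, 18}
C ∩ Bᶜ = {3, 4, 6, 11, 15, 16}
C Δ B = {1, 2, 3, 4, 6, 9, 11, 12, 13, 15, 16}
A ∖ B = {3, 4, 11, 16, 17}
(A ∖ B) ∩ B = {}
(C Δ B) Δ ((A ∖ B) ∩ B) = {1, 2, 3, 4, 6, 9, 11, 12, 13, 15, 16}
(C ∩ Bᶜ) ∪ ((C Δ B) Δ ((A ∖ B) ∩ B)) = {1, 2, 3, 4, 6, 9, 11, 12, 13, 15, 16}

{1, 2, 3, 4, 6, 9, 11, 12, 13, 15, 16}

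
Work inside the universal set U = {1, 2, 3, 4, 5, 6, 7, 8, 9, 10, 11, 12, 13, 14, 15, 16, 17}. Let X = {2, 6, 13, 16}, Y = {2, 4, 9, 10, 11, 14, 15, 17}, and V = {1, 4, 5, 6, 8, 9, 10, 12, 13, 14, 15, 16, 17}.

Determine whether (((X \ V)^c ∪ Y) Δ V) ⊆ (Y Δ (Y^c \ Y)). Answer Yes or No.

X \ V = {2}
(X \ V)^c = {1, 3, 4, 5, 6, 7, 8, 9, 10, 11, 12, 13, 14, 15, 16, 17}
(X \ V)^c ∪ Y = {1, 2, 3, 4, 5, 6, 7, 8, 9, 10, 11, 12, 13, 14, 15, 16, 17}
((X \ V)^c ∪ Y) Δ V = {2, 3, 7, 11}
Y^c = {1, 3, 5, 6, 7, 8, 12, 13, 16}
Y^c \ Y = {1, 3, 5, 6, 7, 8, 12, 13, 16}
Y Δ (Y^c \ Y) = {1, 2, 3, 4, 5, 6, 7, 8, 9, 10, 11, 12, 13, 14, 15, 16, 17}
Every element of {2, 3, 7, 11} is in {1, 2, 3, 4, 5, 6, 7, 8, 9, 10, 11, 12, 13, 14, 15, 16, 17}, so ((X \ V)^c ∪ Y) Δ V ⊆ Y Δ (Y^c \ Y).

Yes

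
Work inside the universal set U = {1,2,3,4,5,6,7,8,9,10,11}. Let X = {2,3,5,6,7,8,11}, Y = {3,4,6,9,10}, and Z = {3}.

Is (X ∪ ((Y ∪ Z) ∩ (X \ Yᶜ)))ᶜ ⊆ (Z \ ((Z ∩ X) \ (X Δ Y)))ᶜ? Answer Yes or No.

Y ∪ Z = {3,4,6,9,10}
Yᶜ = {1,2,5,7,8,11}
X \ Yᶜ = {3,6}
(Y ∪ Z) ∩ (X \ Yᶜ) = {3,6}
X ∪ ((Y ∪ Z) ∩ (X \ Yᶜ)) = {2,3,5,6,7,8,11}
(X ∪ ((Y ∪ Z) ∩ (X \ Yᶜ)))ᶜ = {1,4,9,10}
Z ∩ X = {3}
X Δ Y = {2,4,5,7,8,9,10,11}
(Z ∩ X) \ (X Δ Y) = {3}
Z \ ((Z ∩ X) \ (X Δ Y)) = {}
(Z \ ((Z ∩ X) \ (X Δ Y)))ᶜ = {1,2,3,4,5,6,7,8,9,10,11}
Every element of {1,4,9,10} is in {1,2,3,4,5,6,7,8,9,10,11}, so (X ∪ ((Y ∪ Z) ∩ (X \ Yᶜ)))ᶜ ⊆ (Z \ ((Z ∩ X) \ (X Δ Y)))ᶜ.

Yes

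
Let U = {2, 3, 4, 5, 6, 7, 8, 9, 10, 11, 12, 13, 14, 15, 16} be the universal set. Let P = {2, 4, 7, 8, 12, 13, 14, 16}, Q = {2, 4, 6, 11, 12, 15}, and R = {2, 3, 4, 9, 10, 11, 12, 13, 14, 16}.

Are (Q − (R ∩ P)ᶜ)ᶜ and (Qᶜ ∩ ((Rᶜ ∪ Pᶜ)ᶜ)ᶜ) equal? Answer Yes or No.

No

R ∩ P = {2, 4, 12, 13, 14, 16}
(R ∩ P)ᶜ = {3, 5, 6, 7, 8, 9, 10, 11, 15}
Q − (R ∩ P)ᶜ = {2, 4, 12}
(Q − (R ∩ P)ᶜ)ᶜ = {3, 5, 6, 7, 8, 9, 10, 11, 13, 14, 15, 16}
Qᶜ = {3, 5, 7, 8, 9, 10, 13, 14, 16}
Rᶜ = {5, 6, 7, 8, 15}
Pᶜ = {3, 5, 6, 9, 10, 11, 15}
Rᶜ ∪ Pᶜ = {3, 5, 6, 7, 8, 9, 10, 11, 15}
(Rᶜ ∪ Pᶜ)ᶜ = {2, 4, 12, 13, 14, 16}
((Rᶜ ∪ Pᶜ)ᶜ)ᶜ = {3, 5, 6, 7, 8, 9, 10, 11, 15}
Qᶜ ∩ ((Rᶜ ∪ Pᶜ)ᶜ)ᶜ = {3, 5, 7, 8, 9, 10}
6 ∈ (Q − (R ∩ P)ᶜ)ᶜ but 6 ∉ Qᶜ ∩ ((Rᶜ ∪ Pᶜ)ᶜ)ᶜ, so they differ.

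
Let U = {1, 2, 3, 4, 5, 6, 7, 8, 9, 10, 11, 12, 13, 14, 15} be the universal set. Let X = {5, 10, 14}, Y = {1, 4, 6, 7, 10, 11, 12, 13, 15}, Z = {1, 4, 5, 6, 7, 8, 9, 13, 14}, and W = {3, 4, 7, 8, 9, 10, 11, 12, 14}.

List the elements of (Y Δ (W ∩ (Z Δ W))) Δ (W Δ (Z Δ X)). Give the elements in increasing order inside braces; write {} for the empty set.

Z Δ W = {1, 3, 5, 6, 10, 11, 12, 13}
W ∩ (Z Δ W) = {3, 10, 11, 12}
Y Δ (W ∩ (Z Δ W)) = {1, 3, 4, 6, 7, 13, 15}
Z Δ X = {1, 4, 6, 7, 8, 9, 10, 13}
W Δ (Z Δ X) = {1, 3, 6, 11, 12, 13, 14}
(Y Δ (W ∩ (Z Δ W))) Δ (W Δ (Z Δ X)) = {4, 7, 11, 12, 14, 15}

{4, 7, 11, 12, 14, 15}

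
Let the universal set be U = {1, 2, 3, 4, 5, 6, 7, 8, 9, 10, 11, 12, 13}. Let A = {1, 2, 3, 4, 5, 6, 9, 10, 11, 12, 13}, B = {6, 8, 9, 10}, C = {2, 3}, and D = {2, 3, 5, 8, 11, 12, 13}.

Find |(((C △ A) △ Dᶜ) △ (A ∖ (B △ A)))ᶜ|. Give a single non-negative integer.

C △ A = {1, 4, 5, 6, 9, 10, 11, 12, 13}
Dᶜ = {1, 4, 6, 7, 9, 10}
(C △ A) △ Dᶜ = {5, 7, 11, 12, 13}
B △ A = {1, 2, 3, 4, 5, 8, 11, 12, 13}
A ∖ (B △ A) = {6, 9, 10}
((C △ A) △ Dᶜ) △ (A ∖ (B △ A)) = {5, 6, 7, 9, 10, 11, 12, 13}
(((C △ A) △ Dᶜ) △ (A ∖ (B △ A)))ᶜ = {1, 2, 3, 4, 8}
|(((C △ A) △ Dᶜ) △ (A ∖ (B △ A)))ᶜ| = 5

5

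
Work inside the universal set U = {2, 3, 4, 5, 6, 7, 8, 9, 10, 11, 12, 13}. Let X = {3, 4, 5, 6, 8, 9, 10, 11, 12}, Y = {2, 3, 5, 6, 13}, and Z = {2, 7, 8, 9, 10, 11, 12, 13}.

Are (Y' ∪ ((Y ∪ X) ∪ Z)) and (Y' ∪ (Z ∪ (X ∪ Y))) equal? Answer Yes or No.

Yes

Y' = {4, 7, 8, 9, 10, 11, 12}
Y ∪ X = {2, 3, 4, 5, 6, 8, 9, 10, 11, 12, 13}
(Y ∪ X) ∪ Z = {2, 3, 4, 5, 6, 7, 8, 9, 10, 11, 12, 13}
Y' ∪ ((Y ∪ X) ∪ Z) = {2, 3, 4, 5, 6, 7, 8, 9, 10, 11, 12, 13}
X ∪ Y = {2, 3, 4, 5, 6, 8, 9, 10, 11, 12, 13}
Z ∪ (X ∪ Y) = {2, 3, 4, 5, 6, 7, 8, 9, 10, 11, 12, 13}
Y' ∪ (Z ∪ (X ∪ Y)) = {2, 3, 4, 5, 6, 7, 8, 9, 10, 11, 12, 13}
Both equal {2, 3, 4, 5, 6, 7, 8, 9, 10, 11, 12, 13}, so Y' ∪ ((Y ∪ X) ∪ Z) = Y' ∪ (Z ∪ (X ∪ Y)).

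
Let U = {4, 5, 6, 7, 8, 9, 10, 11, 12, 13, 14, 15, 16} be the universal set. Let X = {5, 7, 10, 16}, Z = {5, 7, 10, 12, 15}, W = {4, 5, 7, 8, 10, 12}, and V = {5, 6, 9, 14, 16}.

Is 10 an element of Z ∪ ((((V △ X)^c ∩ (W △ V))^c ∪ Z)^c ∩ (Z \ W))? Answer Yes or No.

Yes

10 ∉ V and 10 ∈ X, so 10 ∈ V △ X
10 ∉ (V △ X)^c since 10 ∈ (V △ X)
10 ∈ W and 10 ∉ V, so 10 ∈ W △ V
10 ∉ (V △ X)^c and 10 ∈ (W △ V), so 10 ∉ (V △ X)^c ∩ (W △ V)
10 ∈ ((V △ X)^c ∩ (W △ V))^c since 10 ∉ ((V △ X)^c ∩ (W △ V))
10 ∈ ((V △ X)^c ∩ (W △ V))^c and 10 ∈ Z, so 10 ∈ ((V △ X)^c ∩ (W △ V))^c ∪ Z
10 ∉ (((V △ X)^c ∩ (W △ V))^c ∪ Z)^c since 10 ∈ (((V △ X)^c ∩ (W △ V))^c ∪ Z)
10 ∈ Z and 10 ∈ W, so 10 ∉ Z \ W
10 ∉ (((V △ X)^c ∩ (W △ V))^c ∪ Z)^c and 10 ∉ (Z \ W), so 10 ∉ (((V △ X)^c ∩ (W △ V))^c ∪ Z)^c ∩ (Z \ W)
10 ∈ Z and 10 ∉ ((((V △ X)^c ∩ (W △ V))^c ∪ Z)^c ∩ (Z \ W)), so 10 ∈ Z ∪ ((((V △ X)^c ∩ (W △ V))^c ∪ Z)^c ∩ (Z \ W))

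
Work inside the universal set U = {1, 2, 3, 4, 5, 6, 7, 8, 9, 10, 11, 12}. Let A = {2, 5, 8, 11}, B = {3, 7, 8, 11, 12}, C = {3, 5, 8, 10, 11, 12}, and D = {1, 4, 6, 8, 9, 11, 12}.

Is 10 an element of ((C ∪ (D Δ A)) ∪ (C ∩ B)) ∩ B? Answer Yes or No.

No

10 ∉ D and 10 ∉ A, so 10 ∉ D Δ A
10 ∈ C and 10 ∉ (D Δ A), so 10 ∈ C ∪ (D Δ A)
10 ∈ C and 10 ∉ B, so 10 ∉ C ∩ B
10 ∈ (C ∪ (D Δ A)) and 10 ∉ (C ∩ B), so 10 ∈ (C ∪ (D Δ A)) ∪ (C ∩ B)
10 ∈ ((C ∪ (D Δ A)) ∪ (C ∩ B)) and 10 ∉ B, so 10 ∉ ((C ∪ (D Δ A)) ∪ (C ∩ B)) ∩ B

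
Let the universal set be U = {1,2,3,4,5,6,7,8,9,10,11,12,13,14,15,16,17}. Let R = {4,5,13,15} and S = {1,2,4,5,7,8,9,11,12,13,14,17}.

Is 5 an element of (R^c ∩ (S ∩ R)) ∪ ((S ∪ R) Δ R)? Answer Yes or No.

5 ∈ R, so 5 ∉ R^c
5 ∈ S and 5 ∈ R, so 5 ∈ S ∩ R
5 ∉ R^c and 5 ∈ (S ∩ R), so 5 ∉ R^c ∩ (S ∩ R)
5 ∈ S and 5 ∈ R, so 5 ∈ S ∪ R
5 ∈ (S ∪ R) and 5 ∈ R, so 5 ∉ (S ∪ R) Δ R
5 ∉ (R^c ∩ (S ∩ R)) and 5 ∉ ((S ∪ R) Δ R), so 5 ∉ (R^c ∩ (S ∩ R)) ∪ ((S ∪ R) Δ R)

No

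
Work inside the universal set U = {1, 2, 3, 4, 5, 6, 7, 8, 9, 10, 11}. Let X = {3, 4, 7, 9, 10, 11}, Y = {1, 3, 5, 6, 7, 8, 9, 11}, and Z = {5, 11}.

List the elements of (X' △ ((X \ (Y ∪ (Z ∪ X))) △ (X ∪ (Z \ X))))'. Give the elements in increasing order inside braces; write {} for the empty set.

X' = {1, 2, 5, 6, 8}
Z ∪ X = {3, 4, 5, 7, 9, 10, 11}
Y ∪ (Z ∪ X) = {1, 3, 4, 5, 6, 7, 8, 9, 10, 11}
X \ (Y ∪ (Z ∪ X)) = {}
Z \ X = {5}
X ∪ (Z \ X) = {3, 4, 5, 7, 9, 10, 11}
(X \ (Y ∪ (Z ∪ X))) △ (X ∪ (Z \ X)) = {3, 4, 5, 7, 9, 10, 11}
X' △ ((X \ (Y ∪ (Z ∪ X))) △ (X ∪ (Z \ X))) = {1, 2, 3, 4, 6, 7, 8, 9, 10, 11}
(X' △ ((X \ (Y ∪ (Z ∪ X))) △ (X ∪ (Z \ X))))' = {5}

{5}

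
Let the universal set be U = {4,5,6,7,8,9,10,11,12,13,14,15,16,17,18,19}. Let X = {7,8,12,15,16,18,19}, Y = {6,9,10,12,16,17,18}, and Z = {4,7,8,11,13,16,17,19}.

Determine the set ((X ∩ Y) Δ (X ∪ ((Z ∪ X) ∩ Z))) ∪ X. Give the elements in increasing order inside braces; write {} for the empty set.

X ∩ Y = {12,16,18}
Z ∪ X = {4,7,8,11,12,13,15,16,17,18,19}
(Z ∪ X) ∩ Z = {4,7,8,11,13,16,17,19}
X ∪ ((Z ∪ X) ∩ Z) = {4,7,8,11,12,13,15,16,17,18,19}
(X ∩ Y) Δ (X ∪ ((Z ∪ X) ∩ Z)) = {4,7,8,11,13,15,17,19}
((X ∩ Y) Δ (X ∪ ((Z ∪ X) ∩ Z))) ∪ X = {4,7,8,11,12,13,15,16,17,18,19}

{4,7,8,11,12,13,15,16,17,18,19}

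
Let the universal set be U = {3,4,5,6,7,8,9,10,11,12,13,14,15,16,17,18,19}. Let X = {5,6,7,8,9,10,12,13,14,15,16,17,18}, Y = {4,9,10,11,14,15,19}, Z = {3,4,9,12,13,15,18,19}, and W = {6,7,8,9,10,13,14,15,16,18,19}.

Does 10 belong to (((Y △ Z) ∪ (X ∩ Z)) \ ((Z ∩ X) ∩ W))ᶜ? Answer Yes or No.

10 ∈ Y and 10 ∉ Z, so 10 ∈ Y △ Z
10 ∈ X and 10 ∉ Z, so 10 ∉ X ∩ Z
10 ∈ (Y △ Z) and 10 ∉ (X ∩ Z), so 10 ∈ (Y △ Z) ∪ (X ∩ Z)
10 ∉ Z and 10 ∈ X, so 10 ∉ Z ∩ X
10 ∉ (Z ∩ X) and 10 ∈ W, so 10 ∉ (Z ∩ X) ∩ W
10 ∈ ((Y △ Z) ∪ (X ∩ Z)) and 10 ∉ ((Z ∩ X) ∩ W), so 10 ∈ ((Y △ Z) ∪ (X ∩ Z)) \ ((Z ∩ X) ∩ W)
10 ∉ (((Y △ Z) ∪ (X ∩ Z)) \ ((Z ∩ X) ∩ W))ᶜ since 10 ∈ (((Y △ Z) ∪ (X ∩ Z)) \ ((Z ∩ X) ∩ W))

No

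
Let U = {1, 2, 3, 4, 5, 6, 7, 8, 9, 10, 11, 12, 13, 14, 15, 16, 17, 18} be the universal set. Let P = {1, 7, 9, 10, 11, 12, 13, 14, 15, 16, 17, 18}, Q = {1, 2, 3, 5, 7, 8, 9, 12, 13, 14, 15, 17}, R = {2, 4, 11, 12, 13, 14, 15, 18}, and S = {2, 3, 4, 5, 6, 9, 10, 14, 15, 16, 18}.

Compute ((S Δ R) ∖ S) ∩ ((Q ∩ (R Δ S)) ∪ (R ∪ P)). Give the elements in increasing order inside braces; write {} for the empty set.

{11, 12, 13}

S Δ R = {3, 5, 6, 9, 10, 11, 12, 13, 16}
(S Δ R) ∖ S = {11, 12, 13}
R Δ S = {3, 5, 6, 9, 10, 11, 12, 13, 16}
Q ∩ (R Δ S) = {3, 5, 9, 12, 13}
R ∪ P = {1, 2, 4, 7, 9, 10, 11, 12, 13, 14, 15, 16, 17, 18}
(Q ∩ (R Δ S)) ∪ (R ∪ P) = {1, 2, 3, 4, 5, 7, 9, 10, 11, 12, 13, 14, 15, 16, 17, 18}
((S Δ R) ∖ S) ∩ ((Q ∩ (R Δ S)) ∪ (R ∪ P)) = {11, 12, 13}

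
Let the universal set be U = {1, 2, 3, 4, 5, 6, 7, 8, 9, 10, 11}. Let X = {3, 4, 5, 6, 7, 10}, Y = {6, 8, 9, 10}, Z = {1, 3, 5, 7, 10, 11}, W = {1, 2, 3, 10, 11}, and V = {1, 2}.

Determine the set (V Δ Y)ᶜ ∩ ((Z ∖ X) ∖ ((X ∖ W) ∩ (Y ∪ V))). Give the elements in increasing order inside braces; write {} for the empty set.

V Δ Y = {1, 2, 6, 8, 9, 10}
(V Δ Y)ᶜ = {3, 4, 5, 7, 11}
Z ∖ X = {1, 11}
X ∖ W = {4, 5, 6, 7}
Y ∪ V = {1, 2, 6, 8, 9, 10}
(X ∖ W) ∩ (Y ∪ V) = {6}
(Z ∖ X) ∖ ((X ∖ W) ∩ (Y ∪ V)) = {1, 11}
(V Δ Y)ᶜ ∩ ((Z ∖ X) ∖ ((X ∖ W) ∩ (Y ∪ V))) = {11}

{11}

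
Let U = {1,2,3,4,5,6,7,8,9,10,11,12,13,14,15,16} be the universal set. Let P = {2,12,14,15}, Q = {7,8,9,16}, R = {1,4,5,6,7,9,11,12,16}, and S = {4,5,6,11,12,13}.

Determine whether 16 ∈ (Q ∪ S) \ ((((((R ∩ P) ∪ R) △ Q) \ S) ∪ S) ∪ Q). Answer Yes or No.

No

16 ∈ Q and 16 ∉ S, so 16 ∈ Q ∪ S
16 ∈ R and 16 ∉ P, so 16 ∉ R ∩ P
16 ∉ (R ∩ P) and 16 ∈ R, so 16 ∈ (R ∩ P) ∪ R
16 ∈ ((R ∩ P) ∪ R) and 16 ∈ Q, so 16 ∉ ((R ∩ P) ∪ R) △ Q
16 ∉ (((R ∩ P) ∪ R) △ Q) and 16 ∉ S, so 16 ∉ (((R ∩ P) ∪ R) △ Q) \ S
16 ∉ ((((R ∩ P) ∪ R) △ Q) \ S) and 16 ∉ S, so 16 ∉ ((((R ∩ P) ∪ R) △ Q) \ S) ∪ S
16 ∉ (((((R ∩ P) ∪ R) △ Q) \ S) ∪ S) and 16 ∈ Q, so 16 ∈ (((((R ∩ P) ∪ R) △ Q) \ S) ∪ S) ∪ Q
16 ∈ (Q ∪ S) and 16 ∈ ((((((R ∩ P) ∪ R) △ Q) \ S) ∪ S) ∪ Q), so 16 ∉ (Q ∪ S) \ ((((((R ∩ P) ∪ R) △ Q) \ S) ∪ S) ∪ Q)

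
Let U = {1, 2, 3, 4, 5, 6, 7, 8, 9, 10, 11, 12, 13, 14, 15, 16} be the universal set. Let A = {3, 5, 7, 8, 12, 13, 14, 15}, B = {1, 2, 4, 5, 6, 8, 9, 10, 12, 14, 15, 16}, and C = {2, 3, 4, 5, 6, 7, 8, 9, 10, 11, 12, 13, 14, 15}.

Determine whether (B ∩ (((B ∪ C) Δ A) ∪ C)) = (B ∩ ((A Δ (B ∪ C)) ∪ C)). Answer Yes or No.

Yes

B ∪ C = {1, 2, 3, 4, 5, 6, 7, 8, 9, 10, 11, 12, 13, 14, 15, 16}
(B ∪ C) Δ A = {1, 2, 4, 6, 9, 10, 11, 16}
((B ∪ C) Δ A) ∪ C = {1, 2, 3, 4, 5, 6, 7, 8, 9, 10, 11, 12, 13, 14, 15, 16}
B ∩ (((B ∪ C) Δ A) ∪ C) = {1, 2, 4, 5, 6, 8, 9, 10, 12, 14, 15, 16}
A Δ (B ∪ C) = {1, 2, 4, 6, 9, 10, 11, 16}
(A Δ (B ∪ C)) ∪ C = {1, 2, 3, 4, 5, 6, 7, 8, 9, 10, 11, 12, 13, 14, 15, 16}
B ∩ ((A Δ (B ∪ C)) ∪ C) = {1, 2, 4, 5, 6, 8, 9, 10, 12, 14, 15, 16}
Both equal {1, 2, 4, 5, 6, 8, 9, 10, 12, 14, 15, 16}, so B ∩ (((B ∪ C) Δ A) ∪ C) = B ∩ ((A Δ (B ∪ C)) ∪ C).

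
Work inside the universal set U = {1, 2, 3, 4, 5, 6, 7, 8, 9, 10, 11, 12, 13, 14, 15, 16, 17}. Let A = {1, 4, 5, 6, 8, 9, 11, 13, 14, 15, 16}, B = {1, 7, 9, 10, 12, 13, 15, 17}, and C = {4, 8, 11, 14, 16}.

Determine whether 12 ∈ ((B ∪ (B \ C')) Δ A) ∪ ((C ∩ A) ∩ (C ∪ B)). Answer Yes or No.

Yes

12 ∉ C, so 12 ∈ C'
12 ∈ B and 12 ∈ C', so 12 ∉ B \ C'
12 ∈ B and 12 ∉ (B \ C'), so 12 ∈ B ∪ (B \ C')
12 ∈ (B ∪ (B \ C')) and 12 ∉ A, so 12 ∈ (B ∪ (B \ C')) Δ A
12 ∉ C and 12 ∉ A, so 12 ∉ C ∩ A
12 ∉ C and 12 ∈ B, so 12 ∈ C ∪ B
12 ∉ (C ∩ A) and 12 ∈ (C ∪ B), so 12 ∉ (C ∩ A) ∩ (C ∪ B)
12 ∈ ((B ∪ (B \ C')) Δ A) and 12 ∉ ((C ∩ A) ∩ (C ∪ B)), so 12 ∈ ((B ∪ (B \ C')) Δ A) ∪ ((C ∩ A) ∩ (C ∪ B))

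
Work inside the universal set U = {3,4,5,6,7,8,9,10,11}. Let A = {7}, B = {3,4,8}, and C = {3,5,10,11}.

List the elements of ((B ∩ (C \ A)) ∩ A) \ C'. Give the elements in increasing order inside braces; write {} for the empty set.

C \ A = {3,5,10,11}
B ∩ (C \ A) = {3}
(B ∩ (C \ A)) ∩ A = {}
C' = {4,6,7,8,9}
((B ∩ (C \ A)) ∩ A) \ C' = {}

{}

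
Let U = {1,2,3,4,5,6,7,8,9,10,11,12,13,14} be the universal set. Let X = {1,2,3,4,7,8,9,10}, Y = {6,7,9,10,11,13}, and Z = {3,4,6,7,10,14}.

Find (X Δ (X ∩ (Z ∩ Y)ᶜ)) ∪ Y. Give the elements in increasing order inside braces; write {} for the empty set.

{6,7,9,10,11,13}

Z ∩ Y = {6,7,10}
(Z ∩ Y)ᶜ = {1,2,3,4,5,8,9,11,12,13,14}
X ∩ (Z ∩ Y)ᶜ = {1,2,3,4,8,9}
X Δ (X ∩ (Z ∩ Y)ᶜ) = {7,10}
(X Δ (X ∩ (Z ∩ Y)ᶜ)) ∪ Y = {6,7,9,10,11,13}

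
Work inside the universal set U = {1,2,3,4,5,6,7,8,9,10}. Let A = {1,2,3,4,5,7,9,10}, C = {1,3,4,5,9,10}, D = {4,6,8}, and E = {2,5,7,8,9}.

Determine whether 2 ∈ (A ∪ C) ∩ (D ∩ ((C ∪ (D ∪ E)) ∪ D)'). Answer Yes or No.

2 ∈ A and 2 ∉ C, so 2 ∈ A ∪ C
2 ∉ D and 2 ∈ E, so 2 ∈ D ∪ E
2 ∉ C and 2 ∈ (D ∪ E), so 2 ∈ C ∪ (D ∪ E)
2 ∈ (C ∪ (D ∪ E)) and 2 ∉ D, so 2 ∈ (C ∪ (D ∪ E)) ∪ D
2 ∉ ((C ∪ (D ∪ E)) ∪ D)' since 2 ∈ ((C ∪ (D ∪ E)) ∪ D)
2 ∉ D and 2 ∉ ((C ∪ (D ∪ E)) ∪ D)', so 2 ∉ D ∩ ((C ∪ (D ∪ E)) ∪ D)'
2 ∈ (A ∪ C) and 2 ∉ (D ∩ ((C ∪ (D ∪ E)) ∪ D)'), so 2 ∉ (A ∪ C) ∩ (D ∩ ((C ∪ (D ∪ E)) ∪ D)')

No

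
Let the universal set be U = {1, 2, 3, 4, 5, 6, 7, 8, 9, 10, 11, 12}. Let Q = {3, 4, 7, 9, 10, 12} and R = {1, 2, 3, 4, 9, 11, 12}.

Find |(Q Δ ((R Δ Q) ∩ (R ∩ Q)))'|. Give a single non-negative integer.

R Δ Q = {1, 2, 7, 10, 11}
R ∩ Q = {3, 4, 9, 12}
(R Δ Q) ∩ (R ∩ Q) = {}
Q Δ ((R Δ Q) ∩ (R ∩ Q)) = {3, 4, 7, 9, 10, 12}
(Q Δ ((R Δ Q) ∩ (R ∩ Q)))' = {1, 2, 5, 6, 8, 11}
|(Q Δ ((R Δ Q) ∩ (R ∩ Q)))'| = 6

6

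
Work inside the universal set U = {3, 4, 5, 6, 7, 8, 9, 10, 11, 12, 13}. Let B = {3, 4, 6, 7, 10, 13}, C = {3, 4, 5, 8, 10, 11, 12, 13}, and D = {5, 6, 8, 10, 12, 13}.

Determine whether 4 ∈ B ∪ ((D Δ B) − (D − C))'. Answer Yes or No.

4 ∉ D and 4 ∈ B, so 4 ∈ D Δ B
4 ∉ D and 4 ∈ C, so 4 ∉ D − C
4 ∈ (D Δ B) and 4 ∉ (D − C), so 4 ∈ (D Δ B) − (D − C)
4 ∉ ((D Δ B) − (D − C))' since 4 ∈ ((D Δ B) − (D − C))
4 ∈ B and 4 ∉ ((D Δ B) − (D − C))', so 4 ∈ B ∪ ((D Δ B) − (D − C))'

Yes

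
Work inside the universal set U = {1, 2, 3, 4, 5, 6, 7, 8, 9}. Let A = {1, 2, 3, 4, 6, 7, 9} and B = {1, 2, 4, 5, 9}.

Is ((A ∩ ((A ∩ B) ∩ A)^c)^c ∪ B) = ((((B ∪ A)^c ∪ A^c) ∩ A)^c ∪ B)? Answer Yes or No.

No

A ∩ B = {1, 2, 4, 9}
(A ∩ B) ∩ A = {1, 2, 4, 9}
((A ∩ B) ∩ A)^c = {3, 5, 6, 7, 8}
A ∩ ((A ∩ B) ∩ A)^c = {3, 6, 7}
(A ∩ ((A ∩ B) ∩ A)^c)^c = {1, 2, 4, 5, 8, 9}
(A ∩ ((A ∩ B) ∩ A)^c)^c ∪ B = {1, 2, 4, 5, 8, 9}
B ∪ A = {1, 2, 3, 4, 5, 6, 7, 9}
(B ∪ A)^c = {8}
A^c = {5, 8}
(B ∪ A)^c ∪ A^c = {5, 8}
((B ∪ A)^c ∪ A^c) ∩ A = {}
(((B ∪ A)^c ∪ A^c) ∩ A)^c = {1, 2, 3, 4, 5, 6, 7, 8, 9}
(((B ∪ A)^c ∪ A^c) ∩ A)^c ∪ B = {1, 2, 3, 4, 5, 6, 7, 8, 9}
3 ∈ (((B ∪ A)^c ∪ A^c) ∩ A)^c ∪ B but 3 ∉ (A ∩ ((A ∩ B) ∩ A)^c)^c ∪ B, so they differ.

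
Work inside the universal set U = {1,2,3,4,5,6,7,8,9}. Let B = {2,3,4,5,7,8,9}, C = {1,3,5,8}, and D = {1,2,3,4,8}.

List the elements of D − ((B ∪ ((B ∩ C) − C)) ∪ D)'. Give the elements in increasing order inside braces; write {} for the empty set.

{1,2,3,4,8}

B ∩ C = {3,5,8}
(B ∩ C) − C = {}
B ∪ ((B ∩ C) − C) = {2,3,4,5,7,8,9}
(B ∪ ((B ∩ C) − C)) ∪ D = {1,2,3,4,5,7,8,9}
((B ∪ ((B ∩ C) − C)) ∪ D)' = {6}
D − ((B ∪ ((B ∩ C) − C)) ∪ D)' = {1,2,3,4,8}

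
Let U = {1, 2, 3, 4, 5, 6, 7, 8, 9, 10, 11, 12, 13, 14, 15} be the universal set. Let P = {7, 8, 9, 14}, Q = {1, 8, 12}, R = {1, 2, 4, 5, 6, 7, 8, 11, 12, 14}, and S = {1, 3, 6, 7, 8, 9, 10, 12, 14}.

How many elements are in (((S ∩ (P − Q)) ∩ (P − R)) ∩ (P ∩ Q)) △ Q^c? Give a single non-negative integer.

P − Q = {7, 9, 14}
S ∩ (P − Q) = {7, 9, 14}
P − R = {9}
(S ∩ (P − Q)) ∩ (P − R) = {9}
P ∩ Q = {8}
((S ∩ (P − Q)) ∩ (P − R)) ∩ (P ∩ Q) = {}
Q^c = {2, 3, 4, 5, 6, 7, 9, 10, 11, 13, 14, 15}
(((S ∩ (P − Q)) ∩ (P − R)) ∩ (P ∩ Q)) △ Q^c = {2, 3, 4, 5, 6, 7, 9, 10, 11, 13, 14, 15}
|(((S ∩ (P − Q)) ∩ (P − R)) ∩ (P ∩ Q)) △ Q^c| = 12

12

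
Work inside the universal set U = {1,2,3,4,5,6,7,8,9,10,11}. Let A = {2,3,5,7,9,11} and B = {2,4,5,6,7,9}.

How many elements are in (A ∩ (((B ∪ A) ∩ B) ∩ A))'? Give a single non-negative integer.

B ∪ A = {2,3,4,5,6,7,9,11}
(B ∪ A) ∩ B = {2,4,5,6,7,9}
((B ∪ A) ∩ B) ∩ A = {2,5,7,9}
A ∩ (((B ∪ A) ∩ B) ∩ A) = {2,5,7,9}
(A ∩ (((B ∪ A) ∩ B) ∩ A))' = {1,3,4,6,8,10,11}
|(A ∩ (((B ∪ A) ∩ B) ∩ A))'| = 7

7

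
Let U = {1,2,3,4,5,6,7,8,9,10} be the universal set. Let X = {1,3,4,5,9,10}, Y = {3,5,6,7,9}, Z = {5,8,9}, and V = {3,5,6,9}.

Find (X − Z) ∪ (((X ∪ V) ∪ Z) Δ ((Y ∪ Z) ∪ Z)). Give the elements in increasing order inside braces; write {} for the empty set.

{1,3,4,7,10}

X − Z = {1,3,4,10}
X ∪ V = {1,3,4,5,6,9,10}
(X ∪ V) ∪ Z = {1,3,4,5,6,8,9,10}
Y ∪ Z = {3,5,6,7,8,9}
(Y ∪ Z) ∪ Z = {3,5,6,7,8,9}
((X ∪ V) ∪ Z) Δ ((Y ∪ Z) ∪ Z) = {1,4,7,10}
(X − Z) ∪ (((X ∪ V) ∪ Z) Δ ((Y ∪ Z) ∪ Z)) = {1,3,4,7,10}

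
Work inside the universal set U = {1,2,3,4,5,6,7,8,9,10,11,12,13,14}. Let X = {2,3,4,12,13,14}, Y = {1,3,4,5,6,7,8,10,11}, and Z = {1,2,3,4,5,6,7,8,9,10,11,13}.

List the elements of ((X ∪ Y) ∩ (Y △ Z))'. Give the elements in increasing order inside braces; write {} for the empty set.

{1,3,4,5,6,7,8,9,10,11,12,14}

X ∪ Y = {1,2,3,4,5,6,7,8,10,11,12,13,14}
Y △ Z = {2,9,13}
(X ∪ Y) ∩ (Y △ Z) = {2,13}
((X ∪ Y) ∩ (Y △ Z))' = {1,3,4,5,6,7,8,9,10,11,12,14}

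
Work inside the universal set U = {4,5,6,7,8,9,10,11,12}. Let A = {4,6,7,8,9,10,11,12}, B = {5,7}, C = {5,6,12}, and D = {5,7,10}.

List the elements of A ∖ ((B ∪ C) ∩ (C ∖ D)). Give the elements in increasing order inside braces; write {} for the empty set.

B ∪ C = {5,6,7,12}
C ∖ D = {6,12}
(B ∪ C) ∩ (C ∖ D) = {6,12}
A ∖ ((B ∪ C) ∩ (C ∖ D)) = {4,7,8,9,10,11}

{4,7,8,9,10,11}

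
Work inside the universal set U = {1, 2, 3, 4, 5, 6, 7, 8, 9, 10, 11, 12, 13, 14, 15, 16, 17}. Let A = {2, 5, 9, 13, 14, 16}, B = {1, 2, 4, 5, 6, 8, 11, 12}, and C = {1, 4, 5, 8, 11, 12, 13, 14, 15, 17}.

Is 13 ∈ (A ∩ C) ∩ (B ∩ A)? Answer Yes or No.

13 ∈ A and 13 ∈ C, so 13 ∈ A ∩ C
13 ∉ B and 13 ∈ A, so 13 ∉ B ∩ A
13 ∈ (A ∩ C) and 13 ∉ (B ∩ A), so 13 ∉ (A ∩ C) ∩ (B ∩ A)

No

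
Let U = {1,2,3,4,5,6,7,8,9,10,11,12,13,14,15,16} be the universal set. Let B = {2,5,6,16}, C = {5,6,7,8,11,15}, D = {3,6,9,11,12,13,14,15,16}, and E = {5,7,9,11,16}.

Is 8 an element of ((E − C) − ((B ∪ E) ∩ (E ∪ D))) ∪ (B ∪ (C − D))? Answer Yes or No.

Yes

8 ∉ E and 8 ∈ C, so 8 ∉ E − C
8 ∉ B and 8 ∉ E, so 8 ∉ B ∪ E
8 ∉ E and 8 ∉ D, so 8 ∉ E ∪ D
8 ∉ (B ∪ E) and 8 ∉ (E ∪ D), so 8 ∉ (B ∪ E) ∩ (E ∪ D)
8 ∉ (E − C) and 8 ∉ ((B ∪ E) ∩ (E ∪ D)), so 8 ∉ (E − C) − ((B ∪ E) ∩ (E ∪ D))
8 ∈ C and 8 ∉ D, so 8 ∈ C − D
8 ∉ B and 8 ∈ (C − D), so 8 ∈ B ∪ (C − D)
8 ∉ ((E − C) − ((B ∪ E) ∩ (E ∪ D))) and 8 ∈ (B ∪ (C − D)), so 8 ∈ ((E − C) − ((B ∪ E) ∩ (E ∪ D))) ∪ (B ∪ (C − D))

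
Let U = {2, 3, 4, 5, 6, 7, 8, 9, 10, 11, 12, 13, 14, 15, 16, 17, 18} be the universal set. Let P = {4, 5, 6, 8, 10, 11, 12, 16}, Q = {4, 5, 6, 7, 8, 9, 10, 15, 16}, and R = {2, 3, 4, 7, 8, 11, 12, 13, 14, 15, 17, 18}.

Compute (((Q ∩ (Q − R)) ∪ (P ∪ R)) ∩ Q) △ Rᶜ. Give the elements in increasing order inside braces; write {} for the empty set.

Q − R = {5, 6, 9, 10, 16}
Q ∩ (Q − R) = {5, 6, 9, 10, 16}
P ∪ R = {2, 3, 4, 5, 6, 7, 8, 10, 11, 12, 13, 14, 15, 16, 17, 18}
(Q ∩ (Q − R)) ∪ (P ∪ R) = {2, 3, 4, 5, 6, 7, 8, 9, 10, 11, 12, 13, 14, 15, 16, 17, 18}
((Q ∩ (Q − R)) ∪ (P ∪ R)) ∩ Q = {4, 5, 6, 7, 8, 9, 10, 15, 16}
Rᶜ = {5, 6, 9, 10, 16}
(((Q ∩ (Q − R)) ∪ (P ∪ R)) ∩ Q) △ Rᶜ = {4, 7, 8, 15}

{4, 7, 8, 15}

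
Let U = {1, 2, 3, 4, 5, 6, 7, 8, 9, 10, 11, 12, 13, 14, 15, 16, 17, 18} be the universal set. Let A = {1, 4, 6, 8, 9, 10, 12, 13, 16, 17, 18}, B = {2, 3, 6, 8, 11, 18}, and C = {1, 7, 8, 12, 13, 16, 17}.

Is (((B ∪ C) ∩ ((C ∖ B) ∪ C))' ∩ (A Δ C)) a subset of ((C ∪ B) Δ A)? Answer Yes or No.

No

B ∪ C = {1, 2, 3, 6, 7, 8, 11, 12, 13, 16, 17, 18}
C ∖ B = {1, 7, 12, 13, 16, 17}
(C ∖ B) ∪ C = {1, 7, 8, 12, 13, 16, 17}
(B ∪ C) ∩ ((C ∖ B) ∪ C) = {1, 7, 8, 12, 13, 16, 17}
((B ∪ C) ∩ ((C ∖ B) ∪ C))' = {2, 3, 4, 5, 6, 9, 10, 11, 14, 15, 18}
A Δ C = {4, 6, 7, 9, 10, 18}
((B ∪ C) ∩ ((C ∖ B) ∪ C))' ∩ (A Δ C) = {4, 6, 9, 10, 18}
C ∪ B = {1, 2, 3, 6, 7, 8, 11, 12, 13, 16, 17, 18}
(C ∪ B) Δ A = {2, 3, 4, 7, 9, 10, 11}
6 ∈ ((B ∪ C) ∩ ((C ∖ B) ∪ C))' ∩ (A Δ C) but 6 ∉ (C ∪ B) Δ A, so the inclusion fails.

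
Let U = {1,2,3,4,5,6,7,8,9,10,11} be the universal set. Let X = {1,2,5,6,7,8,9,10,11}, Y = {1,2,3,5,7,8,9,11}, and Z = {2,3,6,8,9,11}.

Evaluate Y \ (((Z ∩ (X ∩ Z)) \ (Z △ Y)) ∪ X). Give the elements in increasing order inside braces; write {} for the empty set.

X ∩ Z = {2,6,8,9,11}
Z ∩ (X ∩ Z) = {2,6,8,9,11}
Z △ Y = {1,5,6,7}
(Z ∩ (X ∩ Z)) \ (Z △ Y) = {2,8,9,11}
((Z ∩ (X ∩ Z)) \ (Z △ Y)) ∪ X = {1,2,5,6,7,8,9,10,11}
Y \ (((Z ∩ (X ∩ Z)) \ (Z △ Y)) ∪ X) = {3}

{3}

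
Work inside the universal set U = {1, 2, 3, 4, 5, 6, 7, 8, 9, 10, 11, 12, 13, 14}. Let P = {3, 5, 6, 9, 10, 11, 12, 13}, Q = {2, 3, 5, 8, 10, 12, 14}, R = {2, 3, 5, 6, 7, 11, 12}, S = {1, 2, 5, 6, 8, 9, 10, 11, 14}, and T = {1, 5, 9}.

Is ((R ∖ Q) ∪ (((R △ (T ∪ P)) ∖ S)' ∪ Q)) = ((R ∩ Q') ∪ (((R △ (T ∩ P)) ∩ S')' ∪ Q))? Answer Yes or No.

R ∖ Q = {6, 7, 11}
T ∪ P = {1, 3, 5, 6, 9, 10, 11, 12, 13}
R △ (T ∪ P) = {1, 2, 7, 9, 10, 13}
(R △ (T ∪ P)) ∖ S = {7, 13}
((R △ (T ∪ P)) ∖ S)' = {1, 2, 3, 4, 5, 6, 8, 9, 10, 11, 12, 14}
((R △ (T ∪ P)) ∖ S)' ∪ Q = {1, 2, 3, 4, 5, 6, 8, 9, 10, 11, 12, 14}
(R ∖ Q) ∪ (((R △ (T ∪ P)) ∖ S)' ∪ Q) = {1, 2, 3, 4, 5, 6, 7, 8, 9, 10, 11, 12, 14}
Q' = {1, 4, 6, 7, 9, 11, 13}
R ∩ Q' = {6, 7, 11}
T ∩ P = {5, 9}
R △ (T ∩ P) = {2, 3, 6, 7, 9, 11, 12}
S' = {3, 4, 7, 12, 13}
(R △ (T ∩ P)) ∩ S' = {3, 7, 12}
((R △ (T ∩ P)) ∩ S')' = {1, 2, 4, 5, 6, 8, 9, 10, 11, 13, 14}
((R △ (T ∩ P)) ∩ S')' ∪ Q = {1, 2, 3, 4, 5, 6, 8, 9, 10, 11, 12, 13, 14}
(R ∩ Q') ∪ (((R △ (T ∩ P)) ∩ S')' ∪ Q) = {1, 2, 3, 4, 5, 6, 7, 8, 9, 10, 11, 12, 13, 14}
13 ∈ (R ∩ Q') ∪ (((R △ (T ∩ P)) ∩ S')' ∪ Q) but 13 ∉ (R ∖ Q) ∪ (((R △ (T ∪ P)) ∖ S)' ∪ Q), so they differ.

No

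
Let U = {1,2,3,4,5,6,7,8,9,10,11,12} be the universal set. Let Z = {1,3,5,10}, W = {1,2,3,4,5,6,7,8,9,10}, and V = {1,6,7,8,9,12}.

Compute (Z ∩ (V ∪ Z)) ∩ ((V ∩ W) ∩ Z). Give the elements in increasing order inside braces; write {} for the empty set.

V ∪ Z = {1,3,5,6,7,8,9,10,12}
Z ∩ (V ∪ Z) = {1,3,5,10}
V ∩ W = {1,6,7,8,9}
(V ∩ W) ∩ Z = {1}
(Z ∩ (V ∪ Z)) ∩ ((V ∩ W) ∩ Z) = {1}

{1}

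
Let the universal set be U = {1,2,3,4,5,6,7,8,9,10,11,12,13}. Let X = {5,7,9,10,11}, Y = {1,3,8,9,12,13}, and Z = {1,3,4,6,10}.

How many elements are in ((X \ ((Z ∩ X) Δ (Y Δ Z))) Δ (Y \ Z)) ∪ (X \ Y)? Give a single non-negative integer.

Z ∩ X = {10}
Y Δ Z = {4,6,8,9,10,12,13}
(Z ∩ X) Δ (Y Δ Z) = {4,6,8,9,12,13}
X \ ((Z ∩ X) Δ (Y Δ Z)) = {5,7,10,11}
Y \ Z = {8,9,12,13}
(X \ ((Z ∩ X) Δ (Y Δ Z))) Δ (Y \ Z) = {5,7,8,9,10,11,12,13}
X \ Y = {5,7,10,11}
((X \ ((Z ∩ X) Δ (Y Δ Z))) Δ (Y \ Z)) ∪ (X \ Y) = {5,7,8,9,10,11,12,13}
|((X \ ((Z ∩ X) Δ (Y Δ Z))) Δ (Y \ Z)) ∪ (X \ Y)| = 8

8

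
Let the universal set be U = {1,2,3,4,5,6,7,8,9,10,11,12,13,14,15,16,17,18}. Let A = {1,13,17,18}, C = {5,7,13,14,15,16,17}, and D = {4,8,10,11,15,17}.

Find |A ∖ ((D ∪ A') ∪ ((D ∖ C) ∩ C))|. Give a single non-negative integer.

3

A' = {2,3,4,5,6,7,8,9,10,11,12,14,15,16}
D ∪ A' = {2,3,4,5,6,7,8,9,10,11,12,14,15,16,17}
D ∖ C = {4,8,10,11}
(D ∖ C) ∩ C = {}
(D ∪ A') ∪ ((D ∖ C) ∩ C) = {2,3,4,5,6,7,8,9,10,11,12,14,15,16,17}
A ∖ ((D ∪ A') ∪ ((D ∖ C) ∩ C)) = {1,13,18}
|A ∖ ((D ∪ A') ∪ ((D ∖ C) ∩ C))| = 3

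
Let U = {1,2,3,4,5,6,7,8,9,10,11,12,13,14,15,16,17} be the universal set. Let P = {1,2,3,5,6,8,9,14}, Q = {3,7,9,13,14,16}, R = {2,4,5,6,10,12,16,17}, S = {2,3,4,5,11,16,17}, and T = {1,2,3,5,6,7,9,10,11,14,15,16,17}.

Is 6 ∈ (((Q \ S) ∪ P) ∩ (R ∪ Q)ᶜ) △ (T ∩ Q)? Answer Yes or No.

6 ∉ Q and 6 ∉ S, so 6 ∉ Q \ S
6 ∉ (Q \ S) and 6 ∈ P, so 6 ∈ (Q \ S) ∪ P
6 ∈ R and 6 ∉ Q, so 6 ∈ R ∪ Q
6 ∉ (R ∪ Q)ᶜ since 6 ∈ (R ∪ Q)
6 ∈ ((Q \ S) ∪ P) and 6 ∉ (R ∪ Q)ᶜ, so 6 ∉ ((Q \ S) ∪ P) ∩ (R ∪ Q)ᶜ
6 ∈ T and 6 ∉ Q, so 6 ∉ T ∩ Q
6 ∉ (((Q \ S) ∪ P) ∩ (R ∪ Q)ᶜ) and 6 ∉ (T ∩ Q), so 6 ∉ (((Q \ S) ∪ P) ∩ (R ∪ Q)ᶜ) △ (T ∩ Q)

No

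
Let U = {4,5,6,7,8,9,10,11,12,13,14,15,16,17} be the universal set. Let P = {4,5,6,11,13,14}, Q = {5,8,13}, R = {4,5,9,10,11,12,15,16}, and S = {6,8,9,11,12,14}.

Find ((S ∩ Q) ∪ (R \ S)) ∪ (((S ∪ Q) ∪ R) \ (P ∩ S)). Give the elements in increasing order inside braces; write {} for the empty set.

S ∩ Q = {8}
R \ S = {4,5,10,15,16}
(S ∩ Q) ∪ (R \ S) = {4,5,8,10,15,16}
S ∪ Q = {5,6,8,9,11,12,13,14}
(S ∪ Q) ∪ R = {4,5,6,8,9,10,11,12,13,14,15,16}
P ∩ S = {6,11,14}
((S ∪ Q) ∪ R) \ (P ∩ S) = {4,5,8,9,10,12,13,15,16}
((S ∩ Q) ∪ (R \ S)) ∪ (((S ∪ Q) ∪ R) \ (P ∩ S)) = {4,5,8,9,10,12,13,15,16}

{4,5,8,9,10,12,13,15,16}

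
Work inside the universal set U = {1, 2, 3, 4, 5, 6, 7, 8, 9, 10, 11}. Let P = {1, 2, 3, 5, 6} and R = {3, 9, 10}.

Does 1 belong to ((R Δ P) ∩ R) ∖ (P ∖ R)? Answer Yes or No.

1 ∉ R and 1 ∈ P, so 1 ∈ R Δ P
1 ∈ (R Δ P) and 1 ∉ R, so 1 ∉ (R Δ P) ∩ R
1 ∈ P and 1 ∉ R, so 1 ∈ P ∖ R
1 ∉ ((R Δ P) ∩ R) and 1 ∈ (P ∖ R), so 1 ∉ ((R Δ P) ∩ R) ∖ (P ∖ R)

No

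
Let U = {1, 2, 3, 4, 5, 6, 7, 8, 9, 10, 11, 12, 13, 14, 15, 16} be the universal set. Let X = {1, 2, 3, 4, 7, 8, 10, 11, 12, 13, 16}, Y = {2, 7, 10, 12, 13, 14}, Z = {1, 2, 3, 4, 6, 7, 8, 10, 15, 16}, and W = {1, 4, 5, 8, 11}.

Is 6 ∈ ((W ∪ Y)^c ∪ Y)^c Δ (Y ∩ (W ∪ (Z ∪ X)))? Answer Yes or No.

6 ∉ W and 6 ∉ Y, so 6 ∉ W ∪ Y
6 ∈ (W ∪ Y)^c since 6 ∉ (W ∪ Y)
6 ∈ (W ∪ Y)^c and 6 ∉ Y, so 6 ∈ (W ∪ Y)^c ∪ Y
6 ∉ ((W ∪ Y)^c ∪ Y)^c since 6 ∈ ((W ∪ Y)^c ∪ Y)
6 ∈ Z and 6 ∉ X, so 6 ∈ Z ∪ X
6 ∉ W and 6 ∈ (Z ∪ X), so 6 ∈ W ∪ (Z ∪ X)
6 ∉ Y and 6 ∈ (W ∪ (Z ∪ X)), so 6 ∉ Y ∩ (W ∪ (Z ∪ X))
6 ∉ ((W ∪ Y)^c ∪ Y)^c and 6 ∉ (Y ∩ (W ∪ (Z ∪ X))), so 6 ∉ ((W ∪ Y)^c ∪ Y)^c Δ (Y ∩ (W ∪ (Z ∪ X)))

No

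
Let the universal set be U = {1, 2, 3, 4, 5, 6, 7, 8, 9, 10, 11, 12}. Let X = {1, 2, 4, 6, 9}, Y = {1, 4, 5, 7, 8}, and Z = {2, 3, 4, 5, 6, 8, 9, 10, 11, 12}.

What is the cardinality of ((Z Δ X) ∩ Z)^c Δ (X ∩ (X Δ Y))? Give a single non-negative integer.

3

Z Δ X = {1, 3, 5, 8, 10, 11, 12}
(Z Δ X) ∩ Z = {3, 5, 8, 10, 11, 12}
((Z Δ X) ∩ Z)^c = {1, 2, 4, 6, 7, 9}
X Δ Y = {2, 5, 6, 7, 8, 9}
X ∩ (X Δ Y) = {2, 6, 9}
((Z Δ X) ∩ Z)^c Δ (X ∩ (X Δ Y)) = {1, 4, 7}
|((Z Δ X) ∩ Z)^c Δ (X ∩ (X Δ Y))| = 3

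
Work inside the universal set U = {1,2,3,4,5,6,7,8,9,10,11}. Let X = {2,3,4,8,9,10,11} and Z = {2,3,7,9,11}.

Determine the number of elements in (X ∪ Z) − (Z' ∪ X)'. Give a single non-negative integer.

X ∪ Z = {2,3,4,7,8,9,10,11}
Z' = {1,4,5,6,8,10}
Z' ∪ X = {1,2,3,4,5,6,8,9,10,11}
(Z' ∪ X)' = {7}
(X ∪ Z) − (Z' ∪ X)' = {2,3,4,8,9,10,11}
|(X ∪ Z) − (Z' ∪ X)'| = 7

7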